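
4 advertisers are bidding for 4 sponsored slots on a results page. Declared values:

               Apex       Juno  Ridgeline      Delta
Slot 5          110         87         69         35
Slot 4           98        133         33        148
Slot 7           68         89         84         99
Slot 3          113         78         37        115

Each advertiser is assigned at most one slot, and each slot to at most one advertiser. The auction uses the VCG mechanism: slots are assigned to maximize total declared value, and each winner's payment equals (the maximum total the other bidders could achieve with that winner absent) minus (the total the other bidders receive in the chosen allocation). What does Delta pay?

Delta pays $3.

Efficient allocation: Apex→Slot 5 ($110), Juno→Slot 4 ($133), Ridgeline→Slot 7 ($84), Delta→Slot 3 ($115); total welfare W = $442.
Delta receives Slot 3 at value $115, so the others get W − 115 = $327.
Without Delta: best allocation of the remaining 3 bidders over all 4 slots is Apex→Slot 3 ($113), Juno→Slot 4 ($133), Ridgeline→Slot 7 ($84), total $330.
VCG payment = (others' best without Delta) − (others' welfare with Delta) = 330 − 327 = $3.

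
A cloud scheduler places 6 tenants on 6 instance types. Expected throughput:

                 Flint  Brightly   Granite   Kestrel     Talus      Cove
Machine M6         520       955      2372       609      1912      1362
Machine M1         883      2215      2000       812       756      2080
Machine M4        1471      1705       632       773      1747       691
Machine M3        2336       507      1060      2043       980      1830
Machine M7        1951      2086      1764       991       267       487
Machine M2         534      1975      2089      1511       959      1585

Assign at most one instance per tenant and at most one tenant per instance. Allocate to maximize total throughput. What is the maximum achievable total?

Max total: 12168 ops/s

Optimal: Flint→Machine M7 (1951 ops/s), Brightly→Machine M2 (1975 ops/s), Granite→Machine M6 (2372 ops/s), Kestrel→Machine M3 (2043 ops/s), Talus→Machine M4 (1747 ops/s), Cove→Machine M1 (2080 ops/s) — total 1951+1975+2372+2043+1747+2080 = 12168 ops/s.
Next-best assignment: Flint→Machine M3, Brightly→Machine M7, Granite→Machine M6, Kestrel→Machine M2, Talus→Machine M4, Cove→Machine M1 = 12132 ops/s.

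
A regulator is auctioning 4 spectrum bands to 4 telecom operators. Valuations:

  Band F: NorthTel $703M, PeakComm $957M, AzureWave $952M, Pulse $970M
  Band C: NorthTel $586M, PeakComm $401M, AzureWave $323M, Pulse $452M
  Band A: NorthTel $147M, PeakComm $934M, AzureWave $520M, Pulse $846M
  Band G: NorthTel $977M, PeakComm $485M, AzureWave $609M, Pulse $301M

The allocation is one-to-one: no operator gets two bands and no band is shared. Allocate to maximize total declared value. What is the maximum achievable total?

This is a one-to-one assignment (maximum-weight bipartite matching).
Optimal: NorthTel→Band G ($977M), PeakComm→Band A ($934M), AzureWave→Band F ($952M), Pulse→Band C ($452M) — total 977+934+952+452 = $3315M.
Max-entry greedy (repeatedly take the single best remaining cell) gives $3204M, worse by 111.
Checked against all permutations: $3315M is optimal.

Max total: $3315M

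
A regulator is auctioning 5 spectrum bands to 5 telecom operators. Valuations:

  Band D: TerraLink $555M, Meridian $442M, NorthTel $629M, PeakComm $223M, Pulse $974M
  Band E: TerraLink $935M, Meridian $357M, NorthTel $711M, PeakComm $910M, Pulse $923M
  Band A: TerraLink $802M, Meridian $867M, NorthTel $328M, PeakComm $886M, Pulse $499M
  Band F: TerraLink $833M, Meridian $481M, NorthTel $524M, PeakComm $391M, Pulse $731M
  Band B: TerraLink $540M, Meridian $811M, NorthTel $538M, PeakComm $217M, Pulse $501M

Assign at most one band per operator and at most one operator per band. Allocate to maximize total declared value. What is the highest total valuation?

Optimal: TerraLink→Band F ($833M), Meridian→Band B ($811M), NorthTel→Band E ($711M), PeakComm→Band A ($886M), Pulse→Band D ($974M) — total 833+811+711+886+974 = $4215M.
Max-entry greedy (repeatedly take the single best remaining cell) gives $4130M, worse by 85.
No other one-to-one assignment exceeds $4215M.

Max total: $4215M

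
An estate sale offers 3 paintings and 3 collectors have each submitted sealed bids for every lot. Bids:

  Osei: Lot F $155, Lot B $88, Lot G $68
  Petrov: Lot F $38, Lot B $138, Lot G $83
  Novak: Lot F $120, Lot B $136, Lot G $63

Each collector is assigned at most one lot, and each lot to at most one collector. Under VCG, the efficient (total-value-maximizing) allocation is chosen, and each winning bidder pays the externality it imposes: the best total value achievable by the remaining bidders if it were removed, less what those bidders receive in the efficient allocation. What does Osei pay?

Osei pays $39.

Efficient allocation: Osei→Lot F ($155), Petrov→Lot G ($83), Novak→Lot B ($136); total welfare W = $374.
Osei receives Lot F at value $155, so the others get W − 155 = $219.
Without Osei: best allocation of the remaining 2 bidders over all 3 lots is Petrov→Lot B ($138), Novak→Lot F ($120), total $258.
VCG payment = (others' best without Osei) − (others' welfare with Osei) = 258 − 219 = $39.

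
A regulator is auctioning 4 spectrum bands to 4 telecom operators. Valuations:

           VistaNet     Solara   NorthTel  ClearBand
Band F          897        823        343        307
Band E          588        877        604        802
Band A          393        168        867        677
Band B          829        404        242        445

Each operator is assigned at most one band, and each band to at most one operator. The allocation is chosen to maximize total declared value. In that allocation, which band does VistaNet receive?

VistaNet receives Band B.

Optimal: VistaNet→Band B ($829M), Solara→Band F ($823M), NorthTel→Band A ($867M), ClearBand→Band E ($802M) — total 829+823+867+802 = $3321M.
Row-greedy (each operator in turn takes its best remaining band) gives $3086M, worse by 235.
Checked against all permutations: $3321M is optimal.
VistaNet's own top band is Band F ($897M), but forcing VistaNet→Band F and reassigning the rest optimally gives only $3086M — worse by 235.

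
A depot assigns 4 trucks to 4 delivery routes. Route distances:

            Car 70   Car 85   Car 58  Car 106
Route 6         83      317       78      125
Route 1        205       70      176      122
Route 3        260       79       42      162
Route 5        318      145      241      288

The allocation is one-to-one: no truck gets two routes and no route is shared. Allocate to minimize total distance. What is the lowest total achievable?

This is a one-to-one assignment (minimum-cost bipartite matching).
Optimal: Car 70→Route 6 (83 km), Car 85→Route 5 (145 km), Car 58→Route 3 (42 km), Car 106→Route 1 (122 km) — total 83+145+42+122 = 392 km.
Row-greedy (each truck in turn takes its cheapest remaining route) gives 483 km, worse by 91.
Next-best assignment: Car 70→Route 6, Car 85→Route 1, Car 58→Route 3, Car 106→Route 5 = 483 km.
Swapping Car 85↔Car 106 (Car 85→Route 1 70 km, Car 106→Route 5 288 km) adds 91.
Checked against all permutations: 392 km is optimal.

Min total: 392 km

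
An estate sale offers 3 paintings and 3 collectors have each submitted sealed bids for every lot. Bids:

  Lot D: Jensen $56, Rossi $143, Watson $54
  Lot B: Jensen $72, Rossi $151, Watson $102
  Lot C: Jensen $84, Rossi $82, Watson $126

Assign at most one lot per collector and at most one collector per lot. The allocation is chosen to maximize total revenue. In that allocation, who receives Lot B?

Jensen receives Lot B.

This is a one-to-one assignment (maximum-weight bipartite matching).
Optimal: Jensen→Lot B ($72), Rossi→Lot D ($143), Watson→Lot C ($126) — total 72+143+126 = $341.
Jensen's own top lot is Lot C ($84), but forcing Jensen→Lot C and reassigning the rest optimally gives only $329 — worse by 12.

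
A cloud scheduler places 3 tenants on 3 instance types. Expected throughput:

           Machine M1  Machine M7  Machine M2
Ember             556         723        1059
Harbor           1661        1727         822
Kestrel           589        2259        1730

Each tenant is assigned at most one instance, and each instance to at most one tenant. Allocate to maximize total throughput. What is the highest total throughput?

Max total: 4979 ops/s

This is a one-to-one assignment (maximum-weight bipartite matching).
Optimal: Ember→Machine M2 (1059 ops/s), Harbor→Machine M1 (1661 ops/s), Kestrel→Machine M7 (2259 ops/s) — total 1059+1661+2259 = 4979 ops/s.
Row-greedy (each tenant in turn takes its best remaining instance) gives 3375 ops/s, worse by 1604.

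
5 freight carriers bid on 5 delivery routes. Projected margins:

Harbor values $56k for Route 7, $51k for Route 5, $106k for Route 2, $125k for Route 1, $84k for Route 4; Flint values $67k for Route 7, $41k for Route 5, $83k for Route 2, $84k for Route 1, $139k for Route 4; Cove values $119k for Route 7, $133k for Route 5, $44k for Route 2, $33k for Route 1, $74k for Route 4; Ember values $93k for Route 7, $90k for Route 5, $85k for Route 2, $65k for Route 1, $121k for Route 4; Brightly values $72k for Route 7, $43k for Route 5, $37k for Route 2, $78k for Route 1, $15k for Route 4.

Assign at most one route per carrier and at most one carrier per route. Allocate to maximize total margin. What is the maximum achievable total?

Max total: $554k

Optimal: Harbor→Route 1 ($125k), Flint→Route 4 ($139k), Cove→Route 5 ($133k), Ember→Route 2 ($85k), Brightly→Route 7 ($72k) — total 125+139+133+85+72 = $554k.
Max-entry greedy (repeatedly take the single best remaining cell) gives $527k, worse by 27.
Next-best assignment: Harbor→Route 2, Flint→Route 4, Cove→Route 5, Ember→Route 7, Brightly→Route 1 = $549k.
Swapping Flint↔Ember (Flint→Route 2 $83k, Ember→Route 4 $121k) loses 20.
Checked against all permutations: $554k is optimal.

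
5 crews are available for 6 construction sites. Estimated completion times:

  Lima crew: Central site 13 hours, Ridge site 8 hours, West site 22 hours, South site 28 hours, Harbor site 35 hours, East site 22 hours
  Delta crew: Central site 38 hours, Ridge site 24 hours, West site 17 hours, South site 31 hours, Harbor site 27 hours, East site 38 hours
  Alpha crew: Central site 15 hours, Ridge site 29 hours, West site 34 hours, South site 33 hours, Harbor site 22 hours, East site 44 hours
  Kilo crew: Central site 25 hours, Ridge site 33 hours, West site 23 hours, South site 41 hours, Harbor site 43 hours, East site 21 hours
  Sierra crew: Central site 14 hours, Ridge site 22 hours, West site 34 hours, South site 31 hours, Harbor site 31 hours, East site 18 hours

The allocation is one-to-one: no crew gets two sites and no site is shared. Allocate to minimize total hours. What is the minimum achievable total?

Minimum total: 82 hours

This is a one-to-one assignment (minimum-cost bipartite matching).
Optimal: Lima crew→Ridge site (8 hours), Delta crew→West site (17 hours), Alpha crew→Harbor site (22 hours), Kilo crew→East site (21 hours), Sierra crew→Central site (14 hours) — total 8+17+22+21+14 = 82 hours.
Row-greedy (each crew in turn takes its cheapest remaining site) gives 92 hours, worse by 10.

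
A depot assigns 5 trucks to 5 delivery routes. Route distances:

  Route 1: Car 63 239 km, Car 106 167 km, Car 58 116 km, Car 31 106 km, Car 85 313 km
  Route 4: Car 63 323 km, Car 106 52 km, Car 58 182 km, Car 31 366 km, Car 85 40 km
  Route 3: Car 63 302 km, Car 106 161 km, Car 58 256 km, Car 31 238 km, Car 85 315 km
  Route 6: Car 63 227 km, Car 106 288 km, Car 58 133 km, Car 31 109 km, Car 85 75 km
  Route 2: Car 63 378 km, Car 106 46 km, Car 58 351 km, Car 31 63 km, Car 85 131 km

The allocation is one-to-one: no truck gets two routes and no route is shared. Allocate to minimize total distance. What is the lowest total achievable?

This is the linear assignment problem.
Optimal: Car 63→Route 6 (227 km), Car 106→Route 3 (161 km), Car 58→Route 1 (116 km), Car 31→Route 2 (63 km), Car 85→Route 4 (40 km) — total 227+161+116+63+40 = 607 km.
Min-entry greedy (repeatedly take the single cheapest remaining cell) gives 627 km, worse by 20.
Swapping Car 85↔Car 31 (Car 85→Route 2 131 km, Car 31→Route 4 366 km) adds 394.
No other one-to-one assignment undercuts 607 km.

Minimum total: 607 km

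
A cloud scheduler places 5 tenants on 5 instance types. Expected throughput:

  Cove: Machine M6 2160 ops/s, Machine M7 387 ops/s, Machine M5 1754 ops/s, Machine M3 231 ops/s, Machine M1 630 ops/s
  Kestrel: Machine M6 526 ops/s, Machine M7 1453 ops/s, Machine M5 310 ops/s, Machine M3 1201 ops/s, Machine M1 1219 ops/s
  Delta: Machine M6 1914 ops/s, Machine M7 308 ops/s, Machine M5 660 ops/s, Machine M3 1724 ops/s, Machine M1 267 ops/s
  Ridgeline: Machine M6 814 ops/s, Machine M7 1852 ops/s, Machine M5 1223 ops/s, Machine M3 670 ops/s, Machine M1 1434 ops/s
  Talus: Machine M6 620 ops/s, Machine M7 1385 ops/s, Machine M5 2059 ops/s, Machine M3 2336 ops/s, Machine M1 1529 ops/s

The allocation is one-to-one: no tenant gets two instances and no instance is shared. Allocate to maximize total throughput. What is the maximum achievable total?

Max total: 9075 ops/s

Treat this as an assignment problem: match each tenant to one instance.
Optimal: Cove→Machine M5 (1754 ops/s), Kestrel→Machine M1 (1219 ops/s), Delta→Machine M6 (1914 ops/s), Ridgeline→Machine M7 (1852 ops/s), Talus→Machine M3 (2336 ops/s) — total 1754+1219+1914+1852+2336 = 9075 ops/s.
Row-greedy (each tenant in turn takes its best remaining instance) gives 8830 ops/s, worse by 245.
Next-best assignment: Cove→Machine M6, Kestrel→Machine M1, Delta→Machine M3, Ridgeline→Machine M7, Talus→Machine M5 = 9014 ops/s.
Swapping Delta↔Ridgeline (Delta→Machine M7 308 ops/s, Ridgeline→Machine M6 814 ops/s) loses 2644.
No other one-to-one assignment exceeds 9075 ops/s.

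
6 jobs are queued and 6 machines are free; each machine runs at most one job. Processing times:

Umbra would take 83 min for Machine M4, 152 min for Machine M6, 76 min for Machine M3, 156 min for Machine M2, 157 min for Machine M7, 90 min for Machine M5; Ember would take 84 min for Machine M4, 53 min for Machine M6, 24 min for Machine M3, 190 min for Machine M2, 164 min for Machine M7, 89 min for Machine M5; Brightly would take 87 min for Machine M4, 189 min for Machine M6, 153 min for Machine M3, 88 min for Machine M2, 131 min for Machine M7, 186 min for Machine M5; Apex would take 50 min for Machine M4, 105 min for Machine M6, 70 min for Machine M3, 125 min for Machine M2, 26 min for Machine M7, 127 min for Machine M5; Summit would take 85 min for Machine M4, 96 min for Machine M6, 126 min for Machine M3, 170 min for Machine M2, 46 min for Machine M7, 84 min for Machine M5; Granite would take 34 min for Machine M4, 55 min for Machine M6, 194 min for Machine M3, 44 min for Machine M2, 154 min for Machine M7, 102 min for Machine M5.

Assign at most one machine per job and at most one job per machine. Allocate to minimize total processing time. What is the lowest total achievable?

Minimum total: 353 min

Optimal: Umbra→Machine M5 (90 min), Ember→Machine M3 (24 min), Brightly→Machine M2 (88 min), Apex→Machine M4 (50 min), Summit→Machine M7 (46 min), Granite→Machine M6 (55 min) — total 90+24+88+50+46+55 = 353 min.
Next-best assignment: Umbra→Machine M5, Ember→Machine M3, Brightly→Machine M2, Apex→Machine M7, Summit→Machine M6, Granite→Machine M4 = 358 min.
Every other assignment is strictly worse.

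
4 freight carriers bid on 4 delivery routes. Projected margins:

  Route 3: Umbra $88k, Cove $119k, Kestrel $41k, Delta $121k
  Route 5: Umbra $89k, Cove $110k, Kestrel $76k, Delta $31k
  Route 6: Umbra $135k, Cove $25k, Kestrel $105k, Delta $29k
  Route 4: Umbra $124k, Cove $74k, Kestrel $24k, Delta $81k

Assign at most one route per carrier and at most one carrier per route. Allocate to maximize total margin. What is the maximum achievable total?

Maximum total: $460k

Treat this as an assignment problem: match each carrier to one route.
Optimal: Umbra→Route 4 ($124k), Cove→Route 5 ($110k), Kestrel→Route 6 ($105k), Delta→Route 3 ($121k) — total 124+110+105+121 = $460k.
Max-entry greedy (repeatedly take the single best remaining cell) gives $390k, worse by 70.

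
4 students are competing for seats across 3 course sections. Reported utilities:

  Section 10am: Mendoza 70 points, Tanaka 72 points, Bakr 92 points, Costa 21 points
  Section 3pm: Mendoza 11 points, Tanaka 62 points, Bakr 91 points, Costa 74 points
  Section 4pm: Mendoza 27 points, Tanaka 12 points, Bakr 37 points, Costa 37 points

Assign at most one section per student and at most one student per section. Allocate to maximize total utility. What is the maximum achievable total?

Treat this as an assignment problem: match each student to one section.
Optimal: Tanaka→Section 10am (72 points), Bakr→Section 3pm (91 points), Costa→Section 4pm (37 points) — total 72+91+37 = 200 points.
Row-greedy (each student in turn takes its best remaining section) gives 169 points, worse by 31.
Next-best assignment: Mendoza→Section 10am, Bakr→Section 3pm, Costa→Section 4pm = 198 points.
Swapping Bakr↔Costa (Bakr→Section 4pm 37 points, Costa→Section 3pm 74 points) loses 17.
Checked against all permutations: 200 points is optimal.

Max total: 200 points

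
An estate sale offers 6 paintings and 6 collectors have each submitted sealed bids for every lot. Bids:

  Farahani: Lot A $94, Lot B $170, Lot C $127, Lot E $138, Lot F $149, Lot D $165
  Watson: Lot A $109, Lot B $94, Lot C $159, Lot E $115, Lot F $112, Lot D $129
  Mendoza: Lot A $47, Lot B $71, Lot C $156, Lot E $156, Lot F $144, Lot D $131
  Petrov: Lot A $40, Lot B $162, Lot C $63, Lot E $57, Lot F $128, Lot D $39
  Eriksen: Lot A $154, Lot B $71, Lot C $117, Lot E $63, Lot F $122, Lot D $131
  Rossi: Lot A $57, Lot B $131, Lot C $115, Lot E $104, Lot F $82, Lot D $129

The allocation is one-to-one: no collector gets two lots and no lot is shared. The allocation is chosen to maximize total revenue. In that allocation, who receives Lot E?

Treat this as an assignment problem: match each collector to one lot.
Optimal: Farahani→Lot F ($149), Watson→Lot C ($159), Mendoza→Lot E ($156), Petrov→Lot B ($162), Eriksen→Lot A ($154), Rossi→Lot D ($129) — total 149+159+156+162+154+129 = $909.
Row-greedy (each collector in turn takes its best remaining lot) gives $896, worse by 13.
Next-best assignment: Farahani→Lot B, Watson→Lot C, Mendoza→Lot E, Petrov→Lot F, Eriksen→Lot A, Rossi→Lot D = $896.
Swapping Mendoza↔Farahani (Mendoza→Lot F $144, Farahani→Lot E $138) loses 23.
Mendoza's own top lot is Lot C ($156), but forcing Mendoza→Lot C and reassigning the rest optimally gives only $865 — worse by 44.

Mendoza receives Lot E.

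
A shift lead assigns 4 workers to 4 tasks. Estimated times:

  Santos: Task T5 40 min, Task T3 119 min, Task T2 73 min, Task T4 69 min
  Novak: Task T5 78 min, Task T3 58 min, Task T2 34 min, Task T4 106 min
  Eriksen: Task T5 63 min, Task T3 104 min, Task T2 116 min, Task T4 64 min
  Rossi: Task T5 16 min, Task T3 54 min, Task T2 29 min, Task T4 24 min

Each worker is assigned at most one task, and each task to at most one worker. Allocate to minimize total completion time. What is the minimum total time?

This is the linear assignment problem.
Optimal: Santos→Task T5 (40 min), Novak→Task T3 (58 min), Eriksen→Task T4 (64 min), Rossi→Task T2 (29 min) — total 40+58+64+29 = 191 min.
Row-greedy (each worker in turn takes its cheapest remaining task) gives 192 min, worse by 1.
No other one-to-one assignment undercuts 191 min.

Minimum total: 191 min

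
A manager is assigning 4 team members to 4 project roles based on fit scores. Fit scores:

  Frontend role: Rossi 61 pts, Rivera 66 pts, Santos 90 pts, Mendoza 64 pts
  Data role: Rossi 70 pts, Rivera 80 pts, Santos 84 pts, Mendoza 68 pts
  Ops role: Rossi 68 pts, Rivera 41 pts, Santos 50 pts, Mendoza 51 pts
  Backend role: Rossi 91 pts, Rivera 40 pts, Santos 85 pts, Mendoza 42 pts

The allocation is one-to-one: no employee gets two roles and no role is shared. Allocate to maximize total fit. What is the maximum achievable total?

Max total: 312 pts

This is a one-to-one assignment (maximum-weight bipartite matching).
Optimal: Rossi→Backend role (91 pts), Rivera→Data role (80 pts), Santos→Frontend role (90 pts), Mendoza→Ops role (51 pts) — total 91+80+90+51 = 312 pts.
Column-greedy (each role in turn goes to its best remaining employee) gives 280 pts, worse by 32.
Next-best assignment: Rossi→Ops role, Rivera→Data role, Santos→Backend role, Mendoza→Frontend role = 297 pts.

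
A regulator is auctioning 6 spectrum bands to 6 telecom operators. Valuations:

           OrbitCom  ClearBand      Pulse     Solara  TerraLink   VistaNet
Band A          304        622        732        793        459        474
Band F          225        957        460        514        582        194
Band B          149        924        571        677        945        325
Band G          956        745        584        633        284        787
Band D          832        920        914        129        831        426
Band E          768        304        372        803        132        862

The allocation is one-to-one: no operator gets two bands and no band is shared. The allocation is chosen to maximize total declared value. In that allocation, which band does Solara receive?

Optimal: OrbitCom→Band G ($956M), ClearBand→Band F ($957M), Pulse→Band D ($914M), Solara→Band A ($793M), TerraLink→Band B ($945M), VistaNet→Band E ($862M) — total 956+957+914+793+945+862 = $5427M.
Row-greedy (each operator in turn takes its best remaining band) gives $5049M, worse by 378.
Solara's own top band is Band E ($803M), but forcing Solara→Band E and reassigning the rest optimally gives only $5056M — worse by 371.

Solara receives Band A.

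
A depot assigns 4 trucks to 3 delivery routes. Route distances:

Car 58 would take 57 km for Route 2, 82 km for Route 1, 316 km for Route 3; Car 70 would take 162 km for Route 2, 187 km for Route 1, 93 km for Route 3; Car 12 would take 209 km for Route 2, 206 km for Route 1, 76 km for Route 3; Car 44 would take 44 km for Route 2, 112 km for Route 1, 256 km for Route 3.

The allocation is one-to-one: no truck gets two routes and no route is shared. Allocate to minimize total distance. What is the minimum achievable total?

Minimum total: 202 km

This is the linear assignment problem.
Optimal: Car 44→Route 2 (44 km), Car 58→Route 1 (82 km), Car 12→Route 3 (76 km) — total 44+82+76 = 202 km.
Row-greedy (each truck in turn takes its cheapest remaining route) gives 356 km, worse by 154.
Next-best assignment: Car 44→Route 2, Car 58→Route 1, Car 70→Route 3 = 219 km.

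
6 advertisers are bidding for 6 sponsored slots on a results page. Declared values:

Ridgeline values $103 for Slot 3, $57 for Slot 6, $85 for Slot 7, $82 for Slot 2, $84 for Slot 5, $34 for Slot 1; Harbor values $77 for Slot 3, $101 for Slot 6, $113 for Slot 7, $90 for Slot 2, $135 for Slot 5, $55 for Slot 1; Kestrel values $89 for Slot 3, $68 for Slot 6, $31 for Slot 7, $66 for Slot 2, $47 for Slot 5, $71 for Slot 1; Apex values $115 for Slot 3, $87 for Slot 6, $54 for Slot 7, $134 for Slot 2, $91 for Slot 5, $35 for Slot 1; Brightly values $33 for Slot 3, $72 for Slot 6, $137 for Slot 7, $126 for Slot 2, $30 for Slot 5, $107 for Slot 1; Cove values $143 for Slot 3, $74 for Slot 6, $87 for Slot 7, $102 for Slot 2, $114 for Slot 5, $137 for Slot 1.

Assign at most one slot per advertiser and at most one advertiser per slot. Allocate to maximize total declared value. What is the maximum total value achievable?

Optimal: Ridgeline→Slot 3 ($103), Harbor→Slot 5 ($135), Kestrel→Slot 6 ($68), Apex→Slot 2 ($134), Brightly→Slot 7 ($137), Cove→Slot 1 ($137) — total 103+135+68+134+137+137 = $714.
Max-entry greedy (repeatedly take the single best remaining cell) gives $677, worse by 37.
Next-best assignment: Ridgeline→Slot 6, Harbor→Slot 5, Kestrel→Slot 3, Apex→Slot 2, Brightly→Slot 7, Cove→Slot 1 = $689.
Every other assignment is strictly worse.

Maximum total: $714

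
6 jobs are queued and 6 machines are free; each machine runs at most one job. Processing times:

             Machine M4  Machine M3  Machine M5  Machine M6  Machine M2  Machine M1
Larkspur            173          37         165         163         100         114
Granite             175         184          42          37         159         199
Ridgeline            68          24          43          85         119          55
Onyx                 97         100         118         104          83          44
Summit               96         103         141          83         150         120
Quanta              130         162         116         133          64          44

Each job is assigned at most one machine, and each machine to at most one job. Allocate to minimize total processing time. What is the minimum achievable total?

Optimal: Larkspur→Machine M3 (37 min), Granite→Machine M6 (37 min), Ridgeline→Machine M5 (43 min), Onyx→Machine M1 (44 min), Summit→Machine M4 (96 min), Quanta→Machine M2 (64 min) — total 37+37+43+44+96+64 = 321 min.
Column-greedy (each machine in turn goes to its cheapest remaining job) gives 338 min, worse by 17.
No other one-to-one assignment undercuts 321 min.

Min total: 321 min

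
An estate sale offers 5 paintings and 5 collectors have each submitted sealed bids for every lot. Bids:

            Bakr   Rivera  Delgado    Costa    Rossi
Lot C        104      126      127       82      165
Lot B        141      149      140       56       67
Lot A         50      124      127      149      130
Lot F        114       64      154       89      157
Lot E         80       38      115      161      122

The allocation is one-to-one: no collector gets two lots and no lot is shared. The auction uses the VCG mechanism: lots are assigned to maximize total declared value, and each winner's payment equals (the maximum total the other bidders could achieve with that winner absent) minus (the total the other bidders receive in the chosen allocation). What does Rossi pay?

Rossi pays $2.

Efficient allocation: Bakr→Lot B ($141), Rivera→Lot A ($124), Delgado→Lot F ($154), Costa→Lot E ($161), Rossi→Lot C ($165); total welfare W = $745.
Rossi receives Lot C at value $165, so the others get W − 165 = $580.
Without Rossi: best allocation of the remaining 4 bidders over all 5 lots is Bakr→Lot B ($141), Rivera→Lot C ($126), Delgado→Lot F ($154), Costa→Lot E ($161), total $582.
VCG payment = (others' best without Rossi) − (others' welfare with Rossi) = 582 − 580 = $2.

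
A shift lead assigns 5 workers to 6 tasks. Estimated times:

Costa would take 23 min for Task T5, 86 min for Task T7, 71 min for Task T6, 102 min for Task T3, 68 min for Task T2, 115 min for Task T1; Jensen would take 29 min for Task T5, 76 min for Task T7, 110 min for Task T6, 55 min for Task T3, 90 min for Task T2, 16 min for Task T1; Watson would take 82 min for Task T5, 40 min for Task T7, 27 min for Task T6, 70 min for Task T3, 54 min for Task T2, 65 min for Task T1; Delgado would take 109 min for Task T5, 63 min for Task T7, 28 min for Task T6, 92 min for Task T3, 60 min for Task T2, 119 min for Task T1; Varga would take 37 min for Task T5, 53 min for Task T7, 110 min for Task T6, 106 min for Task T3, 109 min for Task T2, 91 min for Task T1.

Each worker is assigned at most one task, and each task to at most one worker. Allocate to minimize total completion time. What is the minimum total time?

Min total: 174 min

This is a one-to-one assignment (minimum-cost bipartite matching).
Optimal: Costa→Task T5 (23 min), Jensen→Task T1 (16 min), Watson→Task T2 (54 min), Delgado→Task T6 (28 min), Varga→Task T7 (53 min) — total 23+16+54+28+53 = 174 min.
Row-greedy (each worker in turn takes its cheapest remaining task) gives 179 min, worse by 5.
Swapping Watson↔Varga (Watson→Task T7 40 min, Varga→Task T2 109 min) adds 42.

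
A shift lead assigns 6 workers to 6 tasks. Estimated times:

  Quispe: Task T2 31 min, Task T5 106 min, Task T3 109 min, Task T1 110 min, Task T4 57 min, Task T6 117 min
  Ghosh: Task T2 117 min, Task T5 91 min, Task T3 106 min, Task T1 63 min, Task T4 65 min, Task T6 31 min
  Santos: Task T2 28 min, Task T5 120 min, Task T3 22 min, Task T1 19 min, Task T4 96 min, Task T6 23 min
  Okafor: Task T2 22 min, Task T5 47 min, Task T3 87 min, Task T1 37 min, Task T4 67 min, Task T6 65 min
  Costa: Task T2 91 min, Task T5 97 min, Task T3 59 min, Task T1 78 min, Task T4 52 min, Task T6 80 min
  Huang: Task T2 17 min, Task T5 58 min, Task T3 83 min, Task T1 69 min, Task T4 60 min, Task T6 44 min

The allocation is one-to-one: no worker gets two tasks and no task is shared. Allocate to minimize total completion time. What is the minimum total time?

Minimum total: 230 min

This is a one-to-one assignment (minimum-cost bipartite matching).
Optimal: Quispe→Task T4 (57 min), Ghosh→Task T6 (31 min), Santos→Task T1 (19 min), Okafor→Task T5 (47 min), Costa→Task T3 (59 min), Huang→Task T2 (17 min) — total 57+31+19+47+59+17 = 230 min.
Row-greedy (each worker in turn takes its cheapest remaining task) gives 263 min, worse by 33.
Next-best assignment: Quispe→Task T2, Ghosh→Task T6, Santos→Task T3, Okafor→Task T1, Costa→Task T4, Huang→Task T5 = 231 min.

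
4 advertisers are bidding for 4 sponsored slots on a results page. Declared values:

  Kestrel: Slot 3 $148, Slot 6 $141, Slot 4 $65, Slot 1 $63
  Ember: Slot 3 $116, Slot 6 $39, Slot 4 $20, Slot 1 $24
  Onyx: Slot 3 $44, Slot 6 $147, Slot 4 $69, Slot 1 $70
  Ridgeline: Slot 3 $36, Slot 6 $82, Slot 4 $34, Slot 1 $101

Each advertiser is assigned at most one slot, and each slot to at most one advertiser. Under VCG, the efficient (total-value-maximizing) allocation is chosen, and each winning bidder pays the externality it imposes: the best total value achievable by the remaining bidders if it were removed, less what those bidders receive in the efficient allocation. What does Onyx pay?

Onyx pays $76.

Efficient allocation: Kestrel→Slot 4 ($65), Ember→Slot 3 ($116), Onyx→Slot 6 ($147), Ridgeline→Slot 1 ($101); total welfare W = $429.
Onyx receives Slot 6 at value $147, so the others get W − 147 = $282.
Without Onyx: best allocation of the remaining 3 bidders over all 4 slots is Kestrel→Slot 6 ($141), Ember→Slot 3 ($116), Ridgeline→Slot 1 ($101), total $358.
VCG payment = (others' best without Onyx) − (others' welfare with Onyx) = 358 − 282 = $76.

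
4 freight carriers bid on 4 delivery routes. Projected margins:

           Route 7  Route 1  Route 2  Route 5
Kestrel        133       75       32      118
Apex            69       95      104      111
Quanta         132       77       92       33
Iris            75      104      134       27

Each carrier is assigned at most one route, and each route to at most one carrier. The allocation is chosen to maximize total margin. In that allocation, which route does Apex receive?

Apex receives Route 1.

Optimal: Kestrel→Route 5 ($118k), Apex→Route 1 ($95k), Quanta→Route 7 ($132k), Iris→Route 2 ($134k) — total 118+95+132+134 = $479k.
Row-greedy (each carrier in turn takes its best remaining route) gives $440k, worse by 39.
Apex's own top route is Route 5 ($111k), but forcing Apex→Route 5 and reassigning the rest optimally gives only $455k — worse by 24.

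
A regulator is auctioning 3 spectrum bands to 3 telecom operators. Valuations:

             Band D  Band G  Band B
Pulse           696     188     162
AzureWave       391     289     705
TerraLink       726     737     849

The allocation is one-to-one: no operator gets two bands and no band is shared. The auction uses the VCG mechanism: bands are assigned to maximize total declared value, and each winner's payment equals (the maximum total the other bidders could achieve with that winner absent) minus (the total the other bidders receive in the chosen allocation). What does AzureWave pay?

Efficient allocation: Pulse→Band D ($696M), AzureWave→Band B ($705M), TerraLink→Band G ($737M); total welfare W = $2138M.
AzureWave receives Band B at value $705M, so the others get W − 705 = $1433M.
Without AzureWave: best allocation of the remaining 2 bidders over all 3 bands is Pulse→Band D ($696M), TerraLink→Band B ($849M), total $1545M.
VCG payment = (others' best without AzureWave) − (others' welfare with AzureWave) = 1545 − 1433 = $112M.

AzureWave pays $112M.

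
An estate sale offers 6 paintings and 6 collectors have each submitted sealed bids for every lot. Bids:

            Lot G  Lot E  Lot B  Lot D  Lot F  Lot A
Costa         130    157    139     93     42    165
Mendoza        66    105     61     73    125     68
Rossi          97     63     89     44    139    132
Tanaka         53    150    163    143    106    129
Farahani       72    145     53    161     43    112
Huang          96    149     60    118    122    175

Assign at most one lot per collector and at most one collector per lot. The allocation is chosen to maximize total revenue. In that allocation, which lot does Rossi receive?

Rossi receives Lot G.

This is the linear assignment problem.
Optimal: Costa→Lot E ($157), Mendoza→Lot F ($125), Rossi→Lot G ($97), Tanaka→Lot B ($163), Farahani→Lot D ($161), Huang→Lot A ($175) — total 157+125+97+163+161+175 = $878.
Next-best assignment: Costa→Lot G, Mendoza→Lot E, Rossi→Lot F, Tanaka→Lot B, Farahani→Lot D, Huang→Lot A = $873.
Rossi's own top lot is Lot F ($139), but forcing Rossi→Lot F and reassigning the rest optimally gives only $873 — worse by 5.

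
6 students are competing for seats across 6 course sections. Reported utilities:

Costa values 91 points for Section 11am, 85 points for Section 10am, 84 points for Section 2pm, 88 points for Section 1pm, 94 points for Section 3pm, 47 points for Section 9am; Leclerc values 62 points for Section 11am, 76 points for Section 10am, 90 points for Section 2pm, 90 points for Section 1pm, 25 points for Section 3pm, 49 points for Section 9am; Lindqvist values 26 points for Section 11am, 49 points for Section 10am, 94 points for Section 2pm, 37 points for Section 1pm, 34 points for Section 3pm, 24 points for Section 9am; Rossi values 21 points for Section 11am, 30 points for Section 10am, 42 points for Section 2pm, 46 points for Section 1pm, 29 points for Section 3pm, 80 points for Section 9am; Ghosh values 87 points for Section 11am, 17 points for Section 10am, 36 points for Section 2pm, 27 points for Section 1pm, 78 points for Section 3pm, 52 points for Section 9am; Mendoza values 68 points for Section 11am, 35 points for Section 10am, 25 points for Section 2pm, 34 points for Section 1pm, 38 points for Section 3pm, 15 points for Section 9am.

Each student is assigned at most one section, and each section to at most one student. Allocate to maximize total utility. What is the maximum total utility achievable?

Maximum total: 495 points

Optimal: Costa→Section 10am (85 points), Leclerc→Section 1pm (90 points), Lindqvist→Section 2pm (94 points), Rossi→Section 9am (80 points), Ghosh→Section 3pm (78 points), Mendoza→Section 11am (68 points) — total 85+90+94+80+78+68 = 495 points.
Column-greedy (each section in turn goes to its best remaining student) gives 400 points, worse by 95.
Checked against all permutations: 495 points is optimal.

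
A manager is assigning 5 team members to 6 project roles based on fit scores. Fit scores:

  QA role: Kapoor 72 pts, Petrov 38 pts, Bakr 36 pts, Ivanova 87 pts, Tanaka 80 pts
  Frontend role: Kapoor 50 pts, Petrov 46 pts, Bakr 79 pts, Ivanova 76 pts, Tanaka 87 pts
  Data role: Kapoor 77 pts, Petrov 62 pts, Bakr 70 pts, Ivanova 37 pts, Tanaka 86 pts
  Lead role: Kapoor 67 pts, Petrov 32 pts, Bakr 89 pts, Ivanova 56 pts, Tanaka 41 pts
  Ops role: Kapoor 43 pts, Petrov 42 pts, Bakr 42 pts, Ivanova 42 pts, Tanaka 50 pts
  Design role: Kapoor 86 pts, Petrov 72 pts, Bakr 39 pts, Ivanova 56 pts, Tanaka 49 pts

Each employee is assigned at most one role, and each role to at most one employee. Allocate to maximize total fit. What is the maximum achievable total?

Treat this as an assignment problem: match each employee to one role.
Optimal: Kapoor→Data role (77 pts), Petrov→Design role (72 pts), Bakr→Lead role (89 pts), Ivanova→QA role (87 pts), Tanaka→Frontend role (87 pts) — total 77+72+89+87+87 = 412 pts.
Row-greedy (each employee in turn takes its best remaining role) gives 411 pts, worse by 1.
Next-best assignment: Kapoor→Design role, Petrov→Data role, Bakr→Lead role, Ivanova→QA role, Tanaka→Frontend role = 411 pts.

Max total: 412 pts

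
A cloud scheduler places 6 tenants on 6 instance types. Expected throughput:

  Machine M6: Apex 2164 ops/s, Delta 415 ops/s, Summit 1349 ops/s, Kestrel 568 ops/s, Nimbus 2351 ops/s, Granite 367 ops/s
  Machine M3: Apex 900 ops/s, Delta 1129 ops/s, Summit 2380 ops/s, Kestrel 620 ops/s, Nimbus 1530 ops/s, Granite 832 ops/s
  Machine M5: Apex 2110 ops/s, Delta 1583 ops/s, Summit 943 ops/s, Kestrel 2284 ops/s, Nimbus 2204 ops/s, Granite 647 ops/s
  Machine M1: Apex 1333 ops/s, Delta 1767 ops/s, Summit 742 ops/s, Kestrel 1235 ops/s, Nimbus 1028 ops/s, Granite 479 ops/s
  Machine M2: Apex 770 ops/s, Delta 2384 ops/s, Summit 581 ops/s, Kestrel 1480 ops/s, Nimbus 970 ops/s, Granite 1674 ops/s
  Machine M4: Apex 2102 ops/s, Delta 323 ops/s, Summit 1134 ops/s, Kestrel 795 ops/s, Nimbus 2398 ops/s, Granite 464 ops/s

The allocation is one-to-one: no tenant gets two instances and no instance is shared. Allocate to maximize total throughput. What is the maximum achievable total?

Optimal: Apex→Machine M6 (2164 ops/s), Delta→Machine M1 (1767 ops/s), Summit→Machine M3 (2380 ops/s), Kestrel→Machine M5 (2284 ops/s), Nimbus→Machine M4 (2398 ops/s), Granite→Machine M2 (1674 ops/s) — total 2164+1767+2380+2284+2398+1674 = 12667 ops/s.
Row-greedy (each tenant in turn takes its best remaining instance) gives 12089 ops/s, worse by 578.
Next-best assignment: Apex→Machine M4, Delta→Machine M1, Summit→Machine M3, Kestrel→Machine M5, Nimbus→Machine M6, Granite→Machine M2 = 12558 ops/s.
Swapping Kestrel↔Granite (Kestrel→Machine M2 1480 ops/s, Granite→Machine M5 647 ops/s) loses 1831.
Checked against all permutations: 12667 ops/s is optimal.

Maximum total: 12667 ops/s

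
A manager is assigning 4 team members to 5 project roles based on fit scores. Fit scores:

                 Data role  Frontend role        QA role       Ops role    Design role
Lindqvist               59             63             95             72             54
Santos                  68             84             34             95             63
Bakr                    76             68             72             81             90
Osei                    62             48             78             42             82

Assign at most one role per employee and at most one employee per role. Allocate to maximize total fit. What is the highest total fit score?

Max total: 348 pts

This is a one-to-one assignment (maximum-weight bipartite matching).
Optimal: Lindqvist→QA role (95 pts), Santos→Ops role (95 pts), Bakr→Data role (76 pts), Osei→Design role (82 pts) — total 95+95+76+82 = 348 pts.
Max-entry greedy (repeatedly take the single best remaining cell) gives 342 pts, worse by 6.
Next-best assignment: Lindqvist→QA role, Santos→Frontend role, Bakr→Ops role, Osei→Design role = 342 pts.
Swapping Santos↔Osei (Santos→Design role 63 pts, Osei→Ops role 42 pts) loses 72.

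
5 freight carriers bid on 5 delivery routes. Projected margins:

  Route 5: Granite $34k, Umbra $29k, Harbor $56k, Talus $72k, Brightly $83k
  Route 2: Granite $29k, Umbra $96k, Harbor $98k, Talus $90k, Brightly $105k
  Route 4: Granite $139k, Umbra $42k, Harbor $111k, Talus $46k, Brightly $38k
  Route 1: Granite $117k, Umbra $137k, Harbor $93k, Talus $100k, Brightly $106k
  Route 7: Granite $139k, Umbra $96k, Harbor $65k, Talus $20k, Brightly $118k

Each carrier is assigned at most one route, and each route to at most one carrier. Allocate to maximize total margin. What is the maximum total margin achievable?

Maximum total: $564k

This is a one-to-one assignment (maximum-weight bipartite matching).
Optimal: Granite→Route 4 ($139k), Umbra→Route 1 ($137k), Harbor→Route 2 ($98k), Talus→Route 5 ($72k), Brightly→Route 7 ($118k) — total 139+137+98+72+118 = $564k.
Column-greedy (each route in turn goes to its best remaining carrier) gives $477k, worse by 87.
No other one-to-one assignment exceeds $564k.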